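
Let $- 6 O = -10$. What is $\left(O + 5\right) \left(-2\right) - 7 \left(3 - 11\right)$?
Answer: $\frac{128}{3} \approx 42.667$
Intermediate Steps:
$O = \frac{5}{3}$ ($O = \left(- \frac{1}{6}\right) \left(-10\right) = \frac{5}{3} \approx 1.6667$)
$\left(O + 5\right) \left(-2\right) - 7 \left(3 - 11\right) = \left(\frac{5}{3} + 5\right) \left(-2\right) - 7 \left(3 - 11\right) = \frac{20}{3} \left(-2\right) - 7 \left(-8\right) = - \frac{40}{3} - -56 = - \frac{40}{3} + 56 = \frac{128}{3}$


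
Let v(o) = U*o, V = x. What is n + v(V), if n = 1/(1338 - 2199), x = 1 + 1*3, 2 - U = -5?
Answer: 24107/861 ≈ 27.999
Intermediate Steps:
U = 7 (U = 2 - 1*(-5) = 2 + 5 = 7)
x = 4 (x = 1 + 3 = 4)
V = 4
n = -1/861 (n = 1/(-861) = -1/861 ≈ -0.0011614)
v(o) = 7*o
n + v(V) = -1/861 + 7*4 = -1/861 + 28 = 24107/861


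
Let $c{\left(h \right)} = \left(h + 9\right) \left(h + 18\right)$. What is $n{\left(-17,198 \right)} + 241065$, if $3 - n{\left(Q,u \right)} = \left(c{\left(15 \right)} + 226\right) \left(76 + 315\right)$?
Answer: $-156970$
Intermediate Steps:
$c{\left(h \right)} = \left(9 + h\right) \left(18 + h\right)$
$n{\left(Q,u \right)} = -398035$ ($n{\left(Q,u \right)} = 3 - \left(\left(162 + 15^{2} + 27 \cdot 15\right) + 226\right) \left(76 + 315\right) = 3 - \left(\left(162 + 225 + 405\right) + 226\right) 391 = 3 - \left(792 + 226\right) 391 = 3 - 1018 \cdot 391 = 3 - 398038 = -398035$)
$n{\left(-17,198 \right)} + 241065 = -398035 + 241065 = -156970$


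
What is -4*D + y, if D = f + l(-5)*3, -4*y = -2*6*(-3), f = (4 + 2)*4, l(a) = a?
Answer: -45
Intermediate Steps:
f = 24 (f = 6*4 = 24)
y = -9 (y = -(-2*6)*(-3)/4 = -(-3)*(-3) = -¼*36 = -9)
D = 9 (D = 24 - 5*3 = 24 - 15 = 9)
-4*D + y = -4*9 - 9 = -36 - 9 = -45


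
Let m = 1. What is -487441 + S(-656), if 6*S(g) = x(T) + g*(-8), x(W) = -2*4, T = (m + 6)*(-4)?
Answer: -1459703/3 ≈ -4.8657e+5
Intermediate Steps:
T = -28 (T = (1 + 6)*(-4) = 7*(-4) = -28)
x(W) = -8
S(g) = -4/3 - 4*g/3 (S(g) = (-8 + g*(-8))/6 = (-8 - 8*g)/6 = -4/3 - 4*g/3)
-487441 + S(-656) = -487441 + (-4/3 - 4/3*(-656)) = -487441 + (-4/3 + 2624/3) = -487441 + 2620/3 = -1459703/3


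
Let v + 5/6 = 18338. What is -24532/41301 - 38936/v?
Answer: -12347658652/4544059923 ≈ -2.7173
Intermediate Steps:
v = 110023/6 (v = -5/6 + 18338 = 110023/6 ≈ 18337.)
-24532/41301 - 38936/v = -24532/41301 - 38936/110023/6 = -24532*1/41301 - 38936*6/110023 = -24532/41301 - 233616/110023 = -12347658652/4544059923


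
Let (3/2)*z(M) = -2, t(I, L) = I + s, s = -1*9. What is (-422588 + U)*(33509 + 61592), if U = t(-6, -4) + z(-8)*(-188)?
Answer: -120498387757/3 ≈ -4.0166e+10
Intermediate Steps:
s = -9
t(I, L) = -9 + I (t(I, L) = I - 9 = -9 + I)
z(M) = -4/3 (z(M) = (⅔)*(-2) = -4/3)
U = 707/3 (U = (-9 - 6) - 4/3*(-188) = -15 + 752/3 = 707/3 ≈ 235.67)
(-422588 + U)*(33509 + 61592) = (-422588 + 707/3)*(33509 + 61592) = -1267057/3*95101 = -120498387757/3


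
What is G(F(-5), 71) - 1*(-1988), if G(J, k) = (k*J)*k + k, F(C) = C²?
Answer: 128084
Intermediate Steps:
G(J, k) = k + J*k² (G(J, k) = (J*k)*k + k = J*k² + k = k + J*k²)
G(F(-5), 71) - 1*(-1988) = 71*(1 + (-5)²*71) - 1*(-1988) = 71*(1 + 25*71) + 1988 = 71*(1 + 1775) + 1988 = 71*1776 + 1988 = 126096 + 1988 = 128084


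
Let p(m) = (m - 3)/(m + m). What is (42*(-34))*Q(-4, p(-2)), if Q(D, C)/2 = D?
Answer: 11424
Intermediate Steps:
p(m) = (-3 + m)/(2*m) (p(m) = (-3 + m)/((2*m)) = (-3 + m)*(1/(2*m)) = (-3 + m)/(2*m))
Q(D, C) = 2*D
(42*(-34))*Q(-4, p(-2)) = (42*(-34))*(2*(-4)) = -1428*(-8) = 11424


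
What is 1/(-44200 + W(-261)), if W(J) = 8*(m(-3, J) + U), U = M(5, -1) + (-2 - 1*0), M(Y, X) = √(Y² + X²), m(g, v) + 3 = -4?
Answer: -2767/122500520 - √26/245001040 ≈ -2.2608e-5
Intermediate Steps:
m(g, v) = -7 (m(g, v) = -3 - 4 = -7)
M(Y, X) = √(X² + Y²)
U = -2 + √26 (U = √((-1)² + 5²) + (-2 - 1*0) = √(1 + 25) + (-2 + 0) = √26 - 2 = -2 + √26 ≈ 3.0990)
W(J) = -72 + 8*√26 (W(J) = 8*(-7 + (-2 + √26)) = 8*(-9 + √26) = -72 + 8*√26)
1/(-44200 + W(-261)) = 1/(-44200 + (-72 + 8*√26)) = 1/(-44272 + 8*√26)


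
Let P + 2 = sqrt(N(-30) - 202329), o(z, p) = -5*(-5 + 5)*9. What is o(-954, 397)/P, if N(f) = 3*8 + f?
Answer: 0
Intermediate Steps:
o(z, p) = 0 (o(z, p) = -5*0*9 = 0*9 = 0)
N(f) = 24 + f
P = -2 + I*sqrt(202335) (P = -2 + sqrt((24 - 30) - 202329) = -2 + sqrt(-6 - 202329) = -2 + sqrt(-202335) = -2 + I*sqrt(202335) ≈ -2.0 + 449.82*I)
o(-954, 397)/P = 0/(-2 + I*sqrt(202335)) = 0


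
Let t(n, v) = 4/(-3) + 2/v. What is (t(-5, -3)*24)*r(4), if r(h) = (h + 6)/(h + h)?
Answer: -60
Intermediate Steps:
t(n, v) = -4/3 + 2/v (t(n, v) = 4*(-1/3) + 2/v = -4/3 + 2/v)
r(h) = (6 + h)/(2*h) (r(h) = (6 + h)/((2*h)) = (6 + h)*(1/(2*h)) = (6 + h)/(2*h))
(t(-5, -3)*24)*r(4) = ((-4/3 + 2/(-3))*24)*((1/2)*(6 + 4)/4) = ((-4/3 + 2*(-1/3))*24)*((1/2)*(1/4)*10) = ((-4/3 - 2/3)*24)*(5/4) = -2*24*(5/4) = -48*5/4 = -60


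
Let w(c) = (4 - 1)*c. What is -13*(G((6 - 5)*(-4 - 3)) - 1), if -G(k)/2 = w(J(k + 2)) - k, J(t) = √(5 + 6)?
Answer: 195 + 78*√11 ≈ 453.70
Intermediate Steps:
J(t) = √11
w(c) = 3*c
G(k) = -6*√11 + 2*k (G(k) = -2*(3*√11 - k) = -2*(-k + 3*√11) = -6*√11 + 2*k)
-13*(G((6 - 5)*(-4 - 3)) - 1) = -13*((-6*√11 + 2*((6 - 5)*(-4 - 3))) - 1) = -13*((-6*√11 + 2*(1*(-7))) - 1) = -13*((-6*√11 + 2*(-7)) - 1) = -13*((-6*√11 - 14) - 1) = -13*((-14 - 6*√11) - 1) = -13*(-15 - 6*√11) = 195 + 78*√11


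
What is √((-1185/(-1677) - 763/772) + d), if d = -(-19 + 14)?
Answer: √219675517581/215774 ≈ 2.1722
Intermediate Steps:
d = 5 (d = -1*(-5) = 5)
√((-1185/(-1677) - 763/772) + d) = √((-1185/(-1677) - 763/772) + 5) = √((-1185*(-1/1677) - 763*1/772) + 5) = √((395/559 - 763/772) + 5) = √(-121577/431548 + 5) = √(2036163/431548) = √219675517581/215774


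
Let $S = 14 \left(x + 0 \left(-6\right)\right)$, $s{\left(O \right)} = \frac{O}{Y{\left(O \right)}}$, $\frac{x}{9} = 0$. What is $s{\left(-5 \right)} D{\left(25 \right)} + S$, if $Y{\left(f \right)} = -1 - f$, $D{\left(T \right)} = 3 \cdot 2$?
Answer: $- \frac{15}{2} \approx -7.5$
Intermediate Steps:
$x = 0$ ($x = 9 \cdot 0 = 0$)
$D{\left(T \right)} = 6$
$s{\left(O \right)} = \frac{O}{-1 - O}$
$S = 0$ ($S = 14 \left(0 + 0 \left(-6\right)\right) = 14 \left(0 + 0\right) = 14 \cdot 0 = 0$)
$s{\left(-5 \right)} D{\left(25 \right)} + S = \left(-1\right) \left(-5\right) \frac{1}{1 - 5} \cdot 6 + 0 = \left(-1\right) \left(-5\right) \frac{1}{-4} \cdot 6 + 0 = \left(-1\right) \left(-5\right) \left(- \frac{1}{4}\right) 6 + 0 = \left(- \frac{5}{4}\right) 6 + 0 = - \frac{15}{2} + 0 = - \frac{15}{2}$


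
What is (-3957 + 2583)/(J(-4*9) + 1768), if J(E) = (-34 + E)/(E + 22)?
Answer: -458/591 ≈ -0.77496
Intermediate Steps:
J(E) = (-34 + E)/(22 + E)
(-3957 + 2583)/(J(-4*9) + 1768) = (-3957 + 2583)/((-34 - 4*9)/(22 - 4*9) + 1768) = -1374/((-34 - 36)/(22 - 36) + 1768) = -1374/(-70/(-14) + 1768) = -1374/(-1/14*(-70) + 1768) = -1374/(5 + 1768) = -1374/1773 = -1374*1/1773 = -458/591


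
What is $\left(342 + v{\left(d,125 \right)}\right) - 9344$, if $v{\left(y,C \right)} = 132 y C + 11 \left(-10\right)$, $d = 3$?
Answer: $40388$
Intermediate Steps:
$v{\left(y,C \right)} = -110 + 132 C y$ ($v{\left(y,C \right)} = 132 C y - 110 = -110 + 132 C y$)
$\left(342 + v{\left(d,125 \right)}\right) - 9344 = \left(342 - \left(110 - 49500\right)\right) - 9344 = \left(342 + \left(-110 + 49500\right)\right) - 9344 = \left(342 + 49390\right) - 9344 = 49732 - 9344 = 40388$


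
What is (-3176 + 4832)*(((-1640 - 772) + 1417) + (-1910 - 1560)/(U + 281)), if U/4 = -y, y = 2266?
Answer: -14466178440/8783 ≈ -1.6471e+6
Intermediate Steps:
U = -9064 (U = 4*(-1*2266) = 4*(-2266) = -9064)
(-3176 + 4832)*(((-1640 - 772) + 1417) + (-1910 - 1560)/(U + 281)) = (-3176 + 4832)*(((-1640 - 772) + 1417) + (-1910 - 1560)/(-9064 + 281)) = 1656*((-2412 + 1417) - 3470/(-8783)) = 1656*(-995 - 3470*(-1/8783)) = 1656*(-995 + 3470/8783) = 1656*(-8735615/8783) = -14466178440/8783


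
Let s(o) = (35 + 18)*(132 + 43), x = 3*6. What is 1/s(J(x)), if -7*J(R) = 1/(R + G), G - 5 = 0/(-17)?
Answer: 1/9275 ≈ 0.00010782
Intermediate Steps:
G = 5 (G = 5 + 0/(-17) = 5 + 0*(-1/17) = 5 + 0 = 5)
x = 18
J(R) = -1/(7*(5 + R)) (J(R) = -1/(7*(R + 5)) = -1/(7*(5 + R)))
s(o) = 9275 (s(o) = 53*175 = 9275)
1/s(J(x)) = 1/9275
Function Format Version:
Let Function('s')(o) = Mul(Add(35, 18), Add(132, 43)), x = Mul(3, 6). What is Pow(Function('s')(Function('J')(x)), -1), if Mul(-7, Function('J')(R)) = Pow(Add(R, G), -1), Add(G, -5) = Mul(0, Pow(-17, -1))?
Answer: Rational(1, 9275) ≈ 0.00010782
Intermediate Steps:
G = 5 (G = Add(5, Mul(0, Pow(-17, -1))) = Add(5, Mul(0, Rational(-1, 17))) = Add(5, 0) = 5)
x = 18
Function('J')(R) = Mul(Rational(-1, 7), Pow(Add(5, R), -1)) (Function('J')(R) = Mul(Rational(-1, 7), Pow(Add(R, 5), -1)) = Mul(Rational(-1, 7), Pow(Add(5, R), -1)))
Function('s')(o) = 9275 (Function('s')(o) = Mul(53, 175) = 9275)
Pow(Function('s')(Function('J')(x)), -1) = Pow(9275, -1) = Rational(1, 9275)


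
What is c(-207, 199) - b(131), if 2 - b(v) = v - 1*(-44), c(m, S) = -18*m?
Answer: 3899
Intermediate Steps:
b(v) = -42 - v (b(v) = 2 - (v - 1*(-44)) = 2 - (v + 44) = 2 - (44 + v) = 2 + (-44 - v) = -42 - v)
c(-207, 199) - b(131) = -18*(-207) - (-42 - 1*131) = 3726 - (-42 - 131) = 3726 - 1*(-173) = 3726 + 173 = 3899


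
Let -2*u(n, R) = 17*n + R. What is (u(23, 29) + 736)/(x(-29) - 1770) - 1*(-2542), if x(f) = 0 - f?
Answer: 4425096/1741 ≈ 2541.7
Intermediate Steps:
x(f) = -f
u(n, R) = -17*n/2 - R/2 (u(n, R) = -(17*n + R)/2 = -(R + 17*n)/2 = -17*n/2 - R/2)
(u(23, 29) + 736)/(x(-29) - 1770) - 1*(-2542) = ((-17/2*23 - ½*29) + 736)/(-1*(-29) - 1770) - 1*(-2542) = ((-391/2 - 29/2) + 736)/(29 - 1770) + 2542 = (-210 + 736)/(-1741) + 2542 = 526*(-1/1741) + 2542 = -526/1741 + 2542 = 4425096/1741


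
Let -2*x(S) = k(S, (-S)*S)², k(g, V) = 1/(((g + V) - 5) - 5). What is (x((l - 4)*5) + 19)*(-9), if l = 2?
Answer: -547199/3200 ≈ -171.00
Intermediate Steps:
k(g, V) = 1/(-10 + V + g) (k(g, V) = 1/(((V + g) - 5) - 5) = 1/((-5 + V + g) - 5) = 1/(-10 + V + g))
x(S) = -1/(2*(-10 + S - S²)²) (x(S) = -1/(2*(-10 + (-S)*S + S)²) = -1/(2*(-10 - S² + S)²) = -1/(2*(-10 + S - S²)²))
(x((l - 4)*5) + 19)*(-9) = (-1/(2*(10 + ((2 - 4)*5)² - (2 - 4)*5)²) + 19)*(-9) = (-1/(2*(10 + (-2*5)² - (-2)*5)²) + 19)*(-9) = (-1/(2*(10 + (-10)² - 1*(-10))²) + 19)*(-9) = (-1/(2*(10 + 100 + 10)²) + 19)*(-9) = (-½/120² + 19)*(-9) = (-½*1/14400 + 19)*(-9) = (-1/28800 + 19)*(-9) = (547199/28800)*(-9) = -547199/3200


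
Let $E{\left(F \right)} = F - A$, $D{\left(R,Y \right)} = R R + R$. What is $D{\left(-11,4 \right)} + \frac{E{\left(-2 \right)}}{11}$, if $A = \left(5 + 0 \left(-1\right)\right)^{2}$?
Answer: $\frac{1183}{11} \approx 107.55$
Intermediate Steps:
$A = 25$ ($A = \left(5 + 0\right)^{2} = 5^{2} = 25$)
$D{\left(R,Y \right)} = R + R^{2}$ ($D{\left(R,Y \right)} = R^{2} + R = R + R^{2}$)
$E{\left(F \right)} = -25 + F$ ($E{\left(F \right)} = F - 25 = -25 + F$)
$D{\left(-11,4 \right)} + \frac{E{\left(-2 \right)}}{11} = - 11 \left(1 - 11\right) + \frac{-25 - 2}{11} = \left(-11\right) \left(-10\right) + \frac{1}{11} \left(-27\right) = 110 - \frac{27}{11} = \frac{1183}{11}$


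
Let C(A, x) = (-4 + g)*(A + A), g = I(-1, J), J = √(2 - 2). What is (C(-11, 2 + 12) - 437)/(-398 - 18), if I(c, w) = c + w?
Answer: 327/416 ≈ 0.78606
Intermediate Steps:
J = 0 (J = √0 = 0)
g = -1 (g = -1 + 0 = -1)
C(A, x) = -10*A (C(A, x) = (-4 - 1)*(A + A) = -10*A)
(C(-11, 2 + 12) - 437)/(-398 - 18) = (-10*(-11) - 437)/(-398 - 18) = (110 - 437)/(-416) = -327*(-1/416) = 327/416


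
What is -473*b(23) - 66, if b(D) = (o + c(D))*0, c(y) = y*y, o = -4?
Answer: -66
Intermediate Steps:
c(y) = y**2
b(D) = 0 (b(D) = (-4 + D**2)*0 = 0)
-473*b(23) - 66 = -473*0 - 66 = 0 - 66 = -66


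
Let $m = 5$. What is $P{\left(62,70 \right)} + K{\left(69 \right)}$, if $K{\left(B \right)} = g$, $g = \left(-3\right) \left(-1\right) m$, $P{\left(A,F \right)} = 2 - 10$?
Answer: $7$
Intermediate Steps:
$P{\left(A,F \right)} = -8$ ($P{\left(A,F \right)} = 2 - 10 = -8$)
$g = 15$ ($g = \left(-3\right) \left(-1\right) 5 = 3 \cdot 5 = 15$)
$K{\left(B \right)} = 15$
$P{\left(62,70 \right)} + K{\left(69 \right)} = -8 + 15 = 7$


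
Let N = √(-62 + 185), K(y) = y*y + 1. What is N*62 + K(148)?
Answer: 21905 + 62*√123 ≈ 22593.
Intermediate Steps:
K(y) = 1 + y² (K(y) = y² + 1 = 1 + y²)
N = √123 ≈ 11.091
N*62 + K(148) = √123*62 + (1 + 148²) = 62*√123 + (1 + 21904) = 62*√123 + 21905 = 21905 + 62*√123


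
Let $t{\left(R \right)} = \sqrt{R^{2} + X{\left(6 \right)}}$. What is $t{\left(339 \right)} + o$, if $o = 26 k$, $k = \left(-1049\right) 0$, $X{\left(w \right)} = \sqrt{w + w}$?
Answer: $\sqrt{114921 + 2 \sqrt{3}} \approx 339.0$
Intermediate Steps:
$X{\left(w \right)} = \sqrt{2} \sqrt{w}$ ($X{\left(w \right)} = \sqrt{2 w} = \sqrt{2} \sqrt{w}$)
$k = 0$
$o = 0$ ($o = 26 \cdot 0 = 0$)
$t{\left(R \right)} = \sqrt{R^{2} + 2 \sqrt{3}}$ ($t{\left(R \right)} = \sqrt{R^{2} + \sqrt{2} \sqrt{6}} = \sqrt{R^{2} + 2 \sqrt{3}}$)
$t{\left(339 \right)} + o = \sqrt{339^{2} + 2 \sqrt{3}} + 0 = \sqrt{114921 + 2 \sqrt{3}} + 0 = \sqrt{114921 + 2 \sqrt{3}}$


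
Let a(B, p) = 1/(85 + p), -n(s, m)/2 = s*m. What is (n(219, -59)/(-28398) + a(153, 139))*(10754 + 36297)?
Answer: -45170606785/1060192 ≈ -42606.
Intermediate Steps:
n(s, m) = -2*m*s (n(s, m) = -2*s*m = -2*m*s)
(n(219, -59)/(-28398) + a(153, 139))*(10754 + 36297) = (-2*(-59)*219/(-28398) + 1/(85 + 139))*(10754 + 36297) = (25842*(-1/28398) + 1/224)*47051 = (-4307/4733 + 1/224)*47051 = -960035/1060192*47051 = -45170606785/1060192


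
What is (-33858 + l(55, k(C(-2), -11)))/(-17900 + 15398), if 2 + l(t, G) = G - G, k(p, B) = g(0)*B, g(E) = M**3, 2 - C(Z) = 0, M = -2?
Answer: 16930/1251 ≈ 13.533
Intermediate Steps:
C(Z) = 2 (C(Z) = 2 - 1*0 = 2 + 0 = 2)
g(E) = -8 (g(E) = (-2)**3 = -8)
k(p, B) = -8*B
l(t, G) = -2 (l(t, G) = -2 + (G - G) = -2 + 0 = -2)
(-33858 + l(55, k(C(-2), -11)))/(-17900 + 15398) = (-33858 - 2)/(-17900 + 15398) = -33860/(-2502) = -33860*(-1/2502) = 16930/1251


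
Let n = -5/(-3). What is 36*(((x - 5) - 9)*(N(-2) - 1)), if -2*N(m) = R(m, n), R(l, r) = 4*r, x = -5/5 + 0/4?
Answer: 2340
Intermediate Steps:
x = -1 (x = -5*⅕ + 0*(¼) = -1 + 0 = -1)
n = 5/3 (n = -5*(-⅓) = 5/3 ≈ 1.6667)
N(m) = -10/3 (N(m) = -2*5/3 = -½*20/3 = -10/3)
36*(((x - 5) - 9)*(N(-2) - 1)) = 36*(((-1 - 5) - 9)*(-10/3 - 1)) = 36*((-6 - 9)*(-13/3)) = 36*(-15*(-13/3)) = 36*65 = 2340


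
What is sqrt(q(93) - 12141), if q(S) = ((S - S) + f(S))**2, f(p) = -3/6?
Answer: I*sqrt(48563)/2 ≈ 110.19*I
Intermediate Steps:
f(p) = -1/2 (f(p) = -3*1/6 = -1/2)
q(S) = 1/4 (q(S) = ((S - S) - 1/2)**2 = (0 - 1/2)**2 = (-1/2)**2 = 1/4)
sqrt(q(93) - 12141) = sqrt(1/4 - 12141) = sqrt(-48563/4) = I*sqrt(48563)/2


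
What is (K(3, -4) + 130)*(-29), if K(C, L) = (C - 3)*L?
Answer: -3770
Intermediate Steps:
K(C, L) = L*(-3 + C) (K(C, L) = (-3 + C)*L = L*(-3 + C))
(K(3, -4) + 130)*(-29) = (-4*(-3 + 3) + 130)*(-29) = (-4*0 + 130)*(-29) = (0 + 130)*(-29) = 130*(-29) = -3770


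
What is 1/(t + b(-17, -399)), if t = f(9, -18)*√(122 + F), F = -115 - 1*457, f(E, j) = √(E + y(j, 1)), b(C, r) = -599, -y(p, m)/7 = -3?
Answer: -599/372301 - 30*I*√15/372301 ≈ -0.0016089 - 0.00031208*I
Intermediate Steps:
y(p, m) = 21 (y(p, m) = -7*(-3) = 21)
f(E, j) = √(21 + E) (f(E, j) = √(E + 21) = √(21 + E))
F = -572 (F = -115 - 457 = -572)
t = 30*I*√15 (t = √(21 + 9)*√(122 - 572) = √30*√(-450) = √30*(15*I*√2) = 30*I*√15 ≈ 116.19*I)
1/(t + b(-17, -399)) = 1/(30*I*√15 - 599) = 1/(-599 + 30*I*√15)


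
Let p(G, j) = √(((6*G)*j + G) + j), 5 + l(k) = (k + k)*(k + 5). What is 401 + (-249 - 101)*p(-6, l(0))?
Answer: -4149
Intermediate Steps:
l(k) = -5 + 2*k*(5 + k) (l(k) = -5 + (k + k)*(k + 5) = -5 + (2*k)*(5 + k) = -5 + 2*k*(5 + k))
p(G, j) = √(G + j + 6*G*j) (p(G, j) = √((6*G*j + G) + j) = √((G + 6*G*j) + j) = √(G + j + 6*G*j))
401 + (-249 - 101)*p(-6, l(0)) = 401 + (-249 - 101)*√(-6 + (-5 + 2*0² + 10*0) + 6*(-6)*(-5 + 2*0² + 10*0)) = 401 - 350*√(-6 + (-5 + 2*0 + 0) + 6*(-6)*(-5 + 2*0 + 0)) = 401 - 350*√(-6 + (-5 + 0 + 0) + 6*(-6)*(-5 + 0 + 0)) = 401 - 350*√(-6 - 5 + 6*(-6)*(-5)) = 401 - 350*√(-6 - 5 + 180) = 401 - 350*√169 = 401 - 350*13 = 401 - 4550 = -4149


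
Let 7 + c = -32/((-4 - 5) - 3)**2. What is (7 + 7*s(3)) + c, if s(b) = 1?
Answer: 61/9 ≈ 6.7778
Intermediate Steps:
c = -65/9 (c = -7 - 32/((-4 - 5) - 3)**2 = -7 - 32/(-9 - 3)**2 = -7 - 32/((-12)**2) = -7 - 32/144 = -7 - 32*1/144 = -7 - 2/9 = -65/9 ≈ -7.2222)
(7 + 7*s(3)) + c = (7 + 7*1) - 65/9 = (7 + 7) - 65/9 = 14 - 65/9 = 61/9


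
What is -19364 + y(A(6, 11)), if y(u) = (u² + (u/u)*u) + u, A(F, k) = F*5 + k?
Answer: -17601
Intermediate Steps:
A(F, k) = k + 5*F (A(F, k) = 5*F + k = k + 5*F)
y(u) = u² + 2*u (y(u) = (u² + 1*u) + u = (u² + u) + u = (u + u²) + u = u² + 2*u)
-19364 + y(A(6, 11)) = -19364 + (11 + 5*6)*(2 + (11 + 5*6)) = -19364 + (11 + 30)*(2 + (11 + 30)) = -19364 + 41*(2 + 41) = -19364 + 41*43 = -19364 + 1763 = -17601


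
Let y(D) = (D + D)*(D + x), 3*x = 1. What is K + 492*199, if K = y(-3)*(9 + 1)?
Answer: 98068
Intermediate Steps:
x = ⅓ (x = (⅓)*1 = ⅓ ≈ 0.33333)
y(D) = 2*D*(⅓ + D) (y(D) = (D + D)*(D + ⅓) = (2*D)*(⅓ + D) = 2*D*(⅓ + D))
K = 160 (K = ((⅔)*(-3)*(1 + 3*(-3)))*(9 + 1) = ((⅔)*(-3)*(1 - 9))*10 = ((⅔)*(-3)*(-8))*10 = 16*10 = 160)
K + 492*199 = 160 + 492*199 = 160 + 97908 = 98068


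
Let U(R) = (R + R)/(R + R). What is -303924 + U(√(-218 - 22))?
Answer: -303923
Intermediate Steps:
U(R) = 1 (U(R) = (2*R)/((2*R)) = (2*R)*(1/(2*R)) = 1)
-303924 + U(√(-218 - 22)) = -303924 + 1 = -303923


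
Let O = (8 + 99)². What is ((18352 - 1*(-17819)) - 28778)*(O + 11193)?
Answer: 167392306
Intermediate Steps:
O = 11449 (O = 107² = 11449)
((18352 - 1*(-17819)) - 28778)*(O + 11193) = ((18352 - 1*(-17819)) - 28778)*(11449 + 11193) = ((18352 + 17819) - 28778)*22642 = (36171 - 28778)*22642 = 7393*22642 = 167392306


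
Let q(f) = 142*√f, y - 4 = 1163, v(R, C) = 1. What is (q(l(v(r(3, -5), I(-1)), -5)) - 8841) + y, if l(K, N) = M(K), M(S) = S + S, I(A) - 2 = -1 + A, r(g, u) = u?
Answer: -7674 + 142*√2 ≈ -7473.2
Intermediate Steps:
I(A) = 1 + A (I(A) = 2 + (-1 + A) = 1 + A)
M(S) = 2*S
l(K, N) = 2*K
y = 1167 (y = 4 + 1163 = 1167)
(q(l(v(r(3, -5), I(-1)), -5)) - 8841) + y = (142*√(2*1) - 8841) + 1167 = (142*√2 - 8841) + 1167 = (-8841 + 142*√2) + 1167 = -7674 + 142*√2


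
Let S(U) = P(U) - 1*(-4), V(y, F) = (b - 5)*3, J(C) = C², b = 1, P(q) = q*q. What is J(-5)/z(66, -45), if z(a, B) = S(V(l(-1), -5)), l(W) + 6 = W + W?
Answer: 25/148 ≈ 0.16892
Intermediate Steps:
P(q) = q²
l(W) = -6 + 2*W (l(W) = -6 + (W + W) = -6 + 2*W)
V(y, F) = -12 (V(y, F) = (1 - 5)*3 = -4*3 = -12)
S(U) = 4 + U² (S(U) = U² - 1*(-4) = U² + 4 = 4 + U²)
z(a, B) = 148 (z(a, B) = 4 + (-12)² = 4 + 144 = 148)
J(-5)/z(66, -45) = (-5)²/148 = 25*(1/148) = 25/148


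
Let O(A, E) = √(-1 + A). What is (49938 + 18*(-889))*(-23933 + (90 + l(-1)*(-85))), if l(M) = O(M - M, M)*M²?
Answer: -809136048 - 2884560*I ≈ -8.0914e+8 - 2.8846e+6*I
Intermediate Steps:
l(M) = I*M² (l(M) = √(-1 + (M - M))*M² = √(-1 + 0)*M² = √(-1)*M² = I*M²)
(49938 + 18*(-889))*(-23933 + (90 + l(-1)*(-85))) = (49938 + 18*(-889))*(-23933 + (90 + (I*(-1)²)*(-85))) = (49938 - 16002)*(-23933 + (90 + (I*1)*(-85))) = 33936*(-23933 + (90 + I*(-85))) = 33936*(-23933 + (90 - 85*I)) = 33936*(-23843 - 85*I) = -809136048 - 2884560*I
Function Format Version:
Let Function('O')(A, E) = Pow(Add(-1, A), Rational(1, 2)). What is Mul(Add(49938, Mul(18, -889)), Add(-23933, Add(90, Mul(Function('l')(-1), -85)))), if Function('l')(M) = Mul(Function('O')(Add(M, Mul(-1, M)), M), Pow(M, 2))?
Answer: Add(-809136048, Mul(-2884560, I)) ≈ Add(-8.0914e+8, Mul(-2.8846e+6, I))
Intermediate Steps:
Function('l')(M) = Mul(I, Pow(M, 2)) (Function('l')(M) = Mul(Pow(Add(-1, Add(M, Mul(-1, M))), Rational(1, 2)), Pow(M, 2)) = Mul(Pow(Add(-1, 0), Rational(1, 2)), Pow(M, 2)) = Mul(Pow(-1, Rational(1, 2)), Pow(M, 2)) = Mul(I, Pow(M, 2)))
Mul(Add(49938, Mul(18, -889)), Add(-23933, Add(90, Mul(Function('l')(-1), -85)))) = Mul(Add(49938, Mul(18, -889)), Add(-23933, Add(90, Mul(Mul(I, Pow(-1, 2)), -85)))) = Mul(Add(49938, -16002), Add(-23933, Add(90, Mul(Mul(I, 1), -85)))) = Mul(33936, Add(-23933, Add(90, Mul(I, -85)))) = Mul(33936, Add(-23933, Add(90, Mul(-85, I)))) = Mul(33936, Add(-23843, Mul(-85, I))) = Add(-809136048, Mul(-2884560, I))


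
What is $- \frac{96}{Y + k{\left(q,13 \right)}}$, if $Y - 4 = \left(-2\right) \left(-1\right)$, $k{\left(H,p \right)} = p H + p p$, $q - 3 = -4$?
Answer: $- \frac{16}{27} \approx -0.59259$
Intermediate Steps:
$q = -1$ ($q = 3 - 4 = -1$)
$k{\left(H,p \right)} = p^{2} + H p$ ($k{\left(H,p \right)} = H p + p^{2} = p^{2} + H p$)
$Y = 6$ ($Y = 4 - -2 = 4 + 2 = 6$)
$- \frac{96}{Y + k{\left(q,13 \right)}} = - \frac{96}{6 + 13 \left(-1 + 13\right)} = - \frac{96}{6 + 13 \cdot 12} = - \frac{96}{6 + 156} = - \frac{96}{162} = \left(-96\right) \frac{1}{162} = - \frac{16}{27}$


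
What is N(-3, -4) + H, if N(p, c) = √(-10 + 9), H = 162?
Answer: 162 + I ≈ 162.0 + 1.0*I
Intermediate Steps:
N(p, c) = I (N(p, c) = √(-1) = I)
N(-3, -4) + H = I + 162 = 162 + I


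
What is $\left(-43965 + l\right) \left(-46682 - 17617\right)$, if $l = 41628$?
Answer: $150266763$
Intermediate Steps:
$\left(-43965 + l\right) \left(-46682 - 17617\right) = \left(-43965 + 41628\right) \left(-46682 - 17617\right) = \left(-2337\right) \left(-64299\right) = 150266763$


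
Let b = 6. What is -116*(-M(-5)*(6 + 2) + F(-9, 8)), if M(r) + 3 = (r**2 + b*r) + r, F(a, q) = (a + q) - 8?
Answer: -11020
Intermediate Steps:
F(a, q) = -8 + a + q
M(r) = -3 + r**2 + 7*r (M(r) = -3 + ((r**2 + 6*r) + r) = -3 + (r**2 + 7*r) = -3 + r**2 + 7*r)
-116*(-M(-5)*(6 + 2) + F(-9, 8)) = -116*(-(-3 + (-5)**2 + 7*(-5))*(6 + 2) + (-8 - 9 + 8)) = -116*(-(-3 + 25 - 35)*8 - 9) = -116*(-(-13)*8 - 9) = -116*(-1*(-104) - 9) = -116*(104 - 9) = -116*95 = -11020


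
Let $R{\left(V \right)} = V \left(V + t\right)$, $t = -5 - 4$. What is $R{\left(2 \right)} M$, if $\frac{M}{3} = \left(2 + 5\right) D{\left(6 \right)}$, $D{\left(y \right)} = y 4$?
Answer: $-7056$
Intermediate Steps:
$D{\left(y \right)} = 4 y$
$t = -9$ ($t = -5 - 4 = -9$)
$R{\left(V \right)} = V \left(-9 + V\right)$ ($R{\left(V \right)} = V \left(V - 9\right) = V \left(-9 + V\right)$)
$M = 504$ ($M = 3 \left(2 + 5\right) 4 \cdot 6 = 3 \cdot 7 \cdot 24 = 3 \cdot 168 = 504$)
$R{\left(2 \right)} M = 2 \left(-9 + 2\right) 504 = 2 \left(-7\right) 504 = \left(-14\right) 504 = -7056$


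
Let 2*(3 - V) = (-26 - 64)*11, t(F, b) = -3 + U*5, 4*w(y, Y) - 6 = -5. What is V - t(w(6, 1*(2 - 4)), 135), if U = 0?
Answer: 501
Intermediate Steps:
w(y, Y) = ¼ (w(y, Y) = 3/2 + (¼)*(-5) = 3/2 - 5/4 = ¼)
t(F, b) = -3 (t(F, b) = -3 + 0*5 = -3 + 0 = -3)
V = 498 (V = 3 - (-26 - 64)*11/2 = 3 - (-45)*11 = 3 - ½*(-990) = 3 + 495 = 498)
V - t(w(6, 1*(2 - 4)), 135) = 498 - 1*(-3) = 498 + 3 = 501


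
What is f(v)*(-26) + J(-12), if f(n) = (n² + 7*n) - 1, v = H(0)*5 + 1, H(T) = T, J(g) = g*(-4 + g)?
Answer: 10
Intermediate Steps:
v = 1 (v = 0*5 + 1 = 0 + 1 = 1)
f(n) = -1 + n² + 7*n
f(v)*(-26) + J(-12) = (-1 + 1² + 7*1)*(-26) - 12*(-4 - 12) = (-1 + 1 + 7)*(-26) - 12*(-16) = 7*(-26) + 192 = -182 + 192 = 10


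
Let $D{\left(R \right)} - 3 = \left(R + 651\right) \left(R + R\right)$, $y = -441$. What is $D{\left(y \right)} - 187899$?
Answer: $-373116$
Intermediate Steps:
$D{\left(R \right)} = 3 + 2 R \left(651 + R\right)$ ($D{\left(R \right)} = 3 + \left(R + 651\right) \left(R + R\right) = 3 + \left(651 + R\right) 2 R = 3 + 2 R \left(651 + R\right)$)
$D{\left(y \right)} - 187899 = \left(3 + 2 \left(-441\right)^{2} + 1302 \left(-441\right)\right) - 187899 = \left(3 + 2 \cdot 194481 - 574182\right) - 187899 = \left(3 + 388962 - 574182\right) - 187899 = -185217 - 187899 = -373116$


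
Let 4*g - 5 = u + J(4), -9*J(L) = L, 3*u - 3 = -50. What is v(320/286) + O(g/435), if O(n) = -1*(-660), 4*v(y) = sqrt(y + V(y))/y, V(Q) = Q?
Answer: 660 + sqrt(715)/80 ≈ 660.33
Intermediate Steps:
u = -47/3 (u = 1 + (1/3)*(-50) = 1 - 50/3 = -47/3 ≈ -15.667)
J(L) = -L/9
g = -25/9 (g = 5/4 + (-47/3 - 1/9*4)/4 = 5/4 + (-47/3 - 4/9)/4 = 5/4 + (1/4)*(-145/9) = 5/4 - 145/36 = -25/9 ≈ -2.7778)
v(y) = sqrt(2)/(4*sqrt(y)) (v(y) = (sqrt(y + y)/y)/4 = (sqrt(2*y)/y)/4 = ((sqrt(2)*sqrt(y))/y)/4 = (sqrt(2)/sqrt(y))/4 = sqrt(2)/(4*sqrt(y)))
O(n) = 660
v(320/286) + O(g/435) = sqrt(2)/(4*sqrt(320/286)) + 660 = sqrt(2)/(4*sqrt(320*(1/286))) + 660 = sqrt(2)/(4*sqrt(160/143)) + 660 = sqrt(2)*(sqrt(1430)/40)/4 + 660 = sqrt(715)/80 + 660 = 660 + sqrt(715)/80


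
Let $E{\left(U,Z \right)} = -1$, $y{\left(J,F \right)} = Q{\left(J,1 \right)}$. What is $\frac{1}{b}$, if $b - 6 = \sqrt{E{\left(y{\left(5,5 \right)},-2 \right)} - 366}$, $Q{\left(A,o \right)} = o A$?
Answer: $\frac{6}{403} - \frac{i \sqrt{367}}{403} \approx 0.014888 - 0.047537 i$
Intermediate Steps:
$Q{\left(A,o \right)} = A o$
$y{\left(J,F \right)} = J$ ($y{\left(J,F \right)} = J 1 = J$)
$b = 6 + i \sqrt{367}$ ($b = 6 + \sqrt{-1 - 366} = 6 + \sqrt{-367} = 6 + i \sqrt{367} \approx 6.0 + 19.157 i$)
$\frac{1}{b} = \frac{1}{6 + i \sqrt{367}}$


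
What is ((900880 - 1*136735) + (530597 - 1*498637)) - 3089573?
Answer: -2293468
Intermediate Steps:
((900880 - 1*136735) + (530597 - 1*498637)) - 3089573 = ((900880 - 136735) + (530597 - 498637)) - 3089573 = (764145 + 31960) - 3089573 = 796105 - 3089573 = -2293468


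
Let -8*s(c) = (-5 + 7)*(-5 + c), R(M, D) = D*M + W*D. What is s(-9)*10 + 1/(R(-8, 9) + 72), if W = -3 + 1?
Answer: 629/18 ≈ 34.944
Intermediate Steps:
W = -2
R(M, D) = -2*D + D*M (R(M, D) = D*M - 2*D = -2*D + D*M)
s(c) = 5/4 - c/4 (s(c) = -(-5 + 7)*(-5 + c)/8 = -(-5 + c)/4 = -(-10 + 2*c)/8 = 5/4 - c/4)
s(-9)*10 + 1/(R(-8, 9) + 72) = (5/4 - ¼*(-9))*10 + 1/(9*(-2 - 8) + 72) = (5/4 + 9/4)*10 + 1/(9*(-10) + 72) = (7/2)*10 + 1/(-90 + 72) = 35 + 1/(-18) = 35 - 1/18 = 629/18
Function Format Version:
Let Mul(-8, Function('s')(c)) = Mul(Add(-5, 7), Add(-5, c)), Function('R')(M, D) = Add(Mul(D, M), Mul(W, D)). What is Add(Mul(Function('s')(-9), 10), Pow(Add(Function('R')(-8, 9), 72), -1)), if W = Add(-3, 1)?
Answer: Rational(629, 18) ≈ 34.944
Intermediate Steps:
W = -2
Function('R')(M, D) = Add(Mul(-2, D), Mul(D, M)) (Function('R')(M, D) = Add(Mul(D, M), Mul(-2, D)) = Add(Mul(-2, D), Mul(D, M)))
Function('s')(c) = Add(Rational(5, 4), Mul(Rational(-1, 4), c)) (Function('s')(c) = Mul(Rational(-1, 8), Mul(Add(-5, 7), Add(-5, c))) = Mul(Rational(-1, 8), Mul(2, Add(-5, c))) = Mul(Rational(-1, 8), Add(-10, Mul(2, c))) = Add(Rational(5, 4), Mul(Rational(-1, 4), c)))
Add(Mul(Function('s')(-9), 10), Pow(Add(Function('R')(-8, 9), 72), -1)) = Add(Mul(Add(Rational(5, 4), Mul(Rational(-1, 4), -9)), 10), Pow(Add(Mul(9, Add(-2, -8)), 72), -1)) = Add(Mul(Add(Rational(5, 4), Rational(9, 4)), 10), Pow(Add(Mul(9, -10), 72), -1)) = Add(Mul(Rational(7, 2), 10), Pow(Add(-90, 72), -1)) = Add(35, Pow(-18, -1)) = Add(35, Rational(-1, 18)) = Rational(629, 18)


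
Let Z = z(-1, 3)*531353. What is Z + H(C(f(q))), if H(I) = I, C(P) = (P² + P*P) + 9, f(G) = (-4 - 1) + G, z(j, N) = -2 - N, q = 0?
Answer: -2656706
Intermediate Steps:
f(G) = -5 + G
Z = -2656765 (Z = (-2 - 1*3)*531353 = (-2 - 3)*531353 = -5*531353 = -2656765)
C(P) = 9 + 2*P² (C(P) = (P² + P²) + 9 = 2*P² + 9 = 9 + 2*P²)
Z + H(C(f(q))) = -2656765 + (9 + 2*(-5 + 0)²) = -2656765 + (9 + 2*(-5)²) = -2656765 + (9 + 2*25) = -2656765 + (9 + 50) = -2656765 + 59 = -2656706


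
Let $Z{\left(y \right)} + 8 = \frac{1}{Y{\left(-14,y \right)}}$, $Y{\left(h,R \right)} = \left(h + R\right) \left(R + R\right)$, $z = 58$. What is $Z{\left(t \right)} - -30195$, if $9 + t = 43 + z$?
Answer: $\frac{433243825}{14352} \approx 30187.0$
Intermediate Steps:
$Y{\left(h,R \right)} = 2 R \left(R + h\right)$ ($Y{\left(h,R \right)} = \left(R + h\right) 2 R = 2 R \left(R + h\right)$)
$t = 92$ ($t = -9 + \left(43 + 58\right) = -9 + 101 = 92$)
$Z{\left(y \right)} = -8 + \frac{1}{2 y \left(-14 + y\right)}$ ($Z{\left(y \right)} = -8 + \frac{1}{2 y \left(y - 14\right)} = -8 + \frac{1}{2 y \left(-14 + y\right)}$)
$Z{\left(t \right)} - -30195 = \frac{1 - 1472 \left(-14 + 92\right)}{2 \cdot 92 \left(-14 + 92\right)} - -30195 = \frac{1}{2} \cdot \frac{1}{92} \cdot \frac{1}{78} \left(1 - 1472 \cdot 78\right) + 30195 = \frac{1}{2} \cdot \frac{1}{92} \cdot \frac{1}{78} \left(1 - 114816\right) + 30195 = \frac{1}{2} \cdot \frac{1}{92} \cdot \frac{1}{78} \left(-114815\right) + 30195 = - \frac{114815}{14352} + 30195 = \frac{433243825}{14352}$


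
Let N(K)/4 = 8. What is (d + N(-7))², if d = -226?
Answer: 37636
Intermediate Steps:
N(K) = 32 (N(K) = 4*8 = 32)
(d + N(-7))² = (-226 + 32)² = (-194)² = 37636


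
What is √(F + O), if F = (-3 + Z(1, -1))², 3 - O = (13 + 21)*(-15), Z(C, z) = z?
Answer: 23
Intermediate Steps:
O = 513 (O = 3 - (13 + 21)*(-15) = 3 - 34*(-15) = 3 - 1*(-510) = 3 + 510 = 513)
F = 16 (F = (-3 - 1)² = (-4)² = 16)
√(F + O) = √(16 + 513) = √529 = 23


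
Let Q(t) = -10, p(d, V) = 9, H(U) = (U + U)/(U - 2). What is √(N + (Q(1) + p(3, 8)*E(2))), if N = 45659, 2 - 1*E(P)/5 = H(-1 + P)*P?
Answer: √45919 ≈ 214.29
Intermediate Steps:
H(U) = 2*U/(-2 + U) (H(U) = (2*U)/(-2 + U) = 2*U/(-2 + U))
E(P) = 10 - 10*P*(-1 + P)/(-3 + P) (E(P) = 10 - 5*2*(-1 + P)/(-2 + (-1 + P))*P = 10 - 5*2*(-1 + P)/(-3 + P)*P = 10 - 10*P*(-1 + P)/(-3 + P))
√(N + (Q(1) + p(3, 8)*E(2))) = √(45659 + (-10 + 9*(10*(-3 - 1*2² + 2*2)/(-3 + 2)))) = √(45659 + (-10 + 9*(10*(-3 - 1*4 + 4)/(-1)))) = √(45659 + (-10 + 9*(10*(-1)*(-3 - 4 + 4)))) = √(45659 + (-10 + 9*(10*(-1)*(-3)))) = √(45659 + (-10 + 9*30)) = √(45659 + (-10 + 270)) = √(45659 + 260) = √45919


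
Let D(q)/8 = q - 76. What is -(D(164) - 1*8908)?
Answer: 8204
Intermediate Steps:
D(q) = -608 + 8*q (D(q) = 8*(q - 76) = 8*(-76 + q) = -608 + 8*q)
-(D(164) - 1*8908) = -((-608 + 8*164) - 1*8908) = -((-608 + 1312) - 8908) = -(704 - 8908) = -1*(-8204) = 8204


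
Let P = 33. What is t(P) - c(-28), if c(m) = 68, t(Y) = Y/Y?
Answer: -67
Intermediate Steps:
t(Y) = 1
t(P) - c(-28) = 1 - 1*68 = 1 - 68 = -67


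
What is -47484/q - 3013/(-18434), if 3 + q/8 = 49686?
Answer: 6713312/152642737 ≈ 0.043981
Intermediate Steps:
q = 397464 (q = -24 + 8*49686 = -24 + 397488 = 397464)
-47484/q - 3013/(-18434) = -47484/397464 - 3013/(-18434) = -47484*1/397464 - 3013*(-1/18434) = -3957/33122 + 3013/18434 = 6713312/152642737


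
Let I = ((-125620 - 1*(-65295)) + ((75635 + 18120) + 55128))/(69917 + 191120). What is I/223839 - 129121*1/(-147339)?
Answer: 49311024733205/56268341384409 ≈ 0.87635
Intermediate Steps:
I = 88558/261037 (I = ((-125620 + 65295) + (93755 + 55128))/261037 = (-60325 + 148883)*(1/261037) = 88558*(1/261037) = 88558/261037 ≈ 0.33925)
I/223839 - 129121*1/(-147339) = (88558/261037)/223839 - 129121*1/(-147339) = (88558/261037)*(1/223839) - 129121*(-1/147339) = 88558/58430261043 + 129121/147339 = 49311024733205/56268341384409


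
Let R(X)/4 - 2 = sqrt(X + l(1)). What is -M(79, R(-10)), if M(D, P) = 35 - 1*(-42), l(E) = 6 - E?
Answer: -77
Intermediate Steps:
R(X) = 8 + 4*sqrt(5 + X) (R(X) = 8 + 4*sqrt(X + (6 - 1*1)) = 8 + 4*sqrt(X + (6 - 1)) = 8 + 4*sqrt(X + 5) = 8 + 4*sqrt(5 + X))
M(D, P) = 77 (M(D, P) = 35 + 42 = 77)
-M(79, R(-10)) = -1*77 = -77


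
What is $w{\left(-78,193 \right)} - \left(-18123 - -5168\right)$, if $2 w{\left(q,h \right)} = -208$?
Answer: $12851$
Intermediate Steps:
$w{\left(q,h \right)} = -104$ ($w{\left(q,h \right)} = \frac{1}{2} \left(-208\right) = -104$)
$w{\left(-78,193 \right)} - \left(-18123 - -5168\right) = -104 - \left(-18123 - -5168\right) = -104 - \left(-18123 + 5168\right) = -104 - -12955 = -104 + 12955 = 12851$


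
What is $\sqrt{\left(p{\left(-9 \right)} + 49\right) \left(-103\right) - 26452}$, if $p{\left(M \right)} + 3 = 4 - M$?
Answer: $i \sqrt{32529} \approx 180.36 i$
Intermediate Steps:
$p{\left(M \right)} = 1 - M$ ($p{\left(M \right)} = -3 - \left(-4 + M\right) = 1 - M$)
$\sqrt{\left(p{\left(-9 \right)} + 49\right) \left(-103\right) - 26452} = \sqrt{\left(\left(1 - -9\right) + 49\right) \left(-103\right) - 26452} = \sqrt{\left(\left(1 + 9\right) + 49\right) \left(-103\right) - 26452} = \sqrt{\left(10 + 49\right) \left(-103\right) - 26452} = \sqrt{59 \left(-103\right) - 26452} = \sqrt{-6077 - 26452} = \sqrt{-32529} = i \sqrt{32529}$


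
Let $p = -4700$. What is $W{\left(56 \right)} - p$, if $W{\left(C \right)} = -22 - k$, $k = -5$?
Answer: $4683$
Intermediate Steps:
$W{\left(C \right)} = -17$ ($W{\left(C \right)} = -22 - -5 = -22 + 5 = -17$)
$W{\left(56 \right)} - p = -17 - -4700 = -17 + 4700 = 4683$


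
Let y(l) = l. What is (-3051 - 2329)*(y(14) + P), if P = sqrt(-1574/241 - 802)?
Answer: -75320 - 10760*I*sqrt(11740074)/241 ≈ -75320.0 - 1.5298e+5*I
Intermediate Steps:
P = 2*I*sqrt(11740074)/241 (P = sqrt(-1574*1/241 - 802) = sqrt(-1574/241 - 802) = sqrt(-194856/241) = 2*I*sqrt(11740074)/241 ≈ 28.435*I)
(-3051 - 2329)*(y(14) + P) = (-3051 - 2329)*(14 + 2*I*sqrt(11740074)/241) = -5380*(14 + 2*I*sqrt(11740074)/241) = -75320 - 10760*I*sqrt(11740074)/241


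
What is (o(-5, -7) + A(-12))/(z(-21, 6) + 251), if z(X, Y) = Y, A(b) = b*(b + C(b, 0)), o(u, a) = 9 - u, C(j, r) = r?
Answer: 158/257 ≈ 0.61479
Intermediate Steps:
A(b) = b² (A(b) = b*(b + 0) = b*b = b²)
(o(-5, -7) + A(-12))/(z(-21, 6) + 251) = ((9 - 1*(-5)) + (-12)²)/(6 + 251) = ((9 + 5) + 144)/257 = (14 + 144)*(1/257) = 158*(1/257) = 158/257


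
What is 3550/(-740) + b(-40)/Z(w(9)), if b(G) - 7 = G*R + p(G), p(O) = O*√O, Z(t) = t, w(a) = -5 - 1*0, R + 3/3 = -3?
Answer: -14133/370 + 16*I*√10 ≈ -38.197 + 50.596*I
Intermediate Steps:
R = -4 (R = -1 - 3 = -4)
w(a) = -5 (w(a) = -5 + 0 = -5)
p(O) = O^(3/2)
b(G) = 7 + G^(3/2) - 4*G (b(G) = 7 + (G*(-4) + G^(3/2)) = 7 + (-4*G + G^(3/2)) = 7 + (G^(3/2) - 4*G) = 7 + G^(3/2) - 4*G)
3550/(-740) + b(-40)/Z(w(9)) = 3550/(-740) + (7 + (-40)^(3/2) - 4*(-40))/(-5) = 3550*(-1/740) + (7 - 80*I*√10 + 160)*(-⅕) = -355/74 + (167 - 80*I*√10)*(-⅕) = -355/74 + (-167/5 + 16*I*√10) = -14133/370 + 16*I*√10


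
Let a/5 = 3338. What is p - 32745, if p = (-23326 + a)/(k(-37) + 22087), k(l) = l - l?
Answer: -723245451/22087 ≈ -32745.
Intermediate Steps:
k(l) = 0
a = 16690 (a = 5*3338 = 16690)
p = -6636/22087 (p = (-23326 + 16690)/(0 + 22087) = -6636/22087 ≈ -0.30045)
p - 32745 = -6636/22087 - 32745 = -723245451/22087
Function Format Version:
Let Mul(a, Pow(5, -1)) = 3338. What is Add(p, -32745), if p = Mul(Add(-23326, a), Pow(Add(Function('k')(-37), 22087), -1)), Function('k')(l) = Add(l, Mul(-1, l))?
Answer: Rational(-723245451, 22087) ≈ -32745.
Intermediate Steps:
Function('k')(l) = 0
a = 16690 (a = Mul(5, 3338) = 16690)
p = Rational(-6636, 22087) (p = Mul(Add(-23326, 16690), Pow(Add(0, 22087), -1)) = Mul(-6636, Pow(22087, -1)) = Mul(-6636, Rational(1, 22087)) = Rational(-6636, 22087) ≈ -0.30045)
Add(p, -32745) = Add(Rational(-6636, 22087), -32745) = Rational(-723245451, 22087)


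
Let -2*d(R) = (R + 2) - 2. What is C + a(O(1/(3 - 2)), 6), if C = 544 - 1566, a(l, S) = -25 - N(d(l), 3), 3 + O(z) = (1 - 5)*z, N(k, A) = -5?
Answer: -1042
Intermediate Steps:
d(R) = -R/2 (d(R) = -((R + 2) - 2)/2 = -((2 + R) - 2)/2 = -R/2)
O(z) = -3 - 4*z (O(z) = -3 + (1 - 5)*z = -3 - 4*z)
a(l, S) = -20 (a(l, S) = -25 - 1*(-5) = -25 + 5 = -20)
C = -1022
C + a(O(1/(3 - 2)), 6) = -1022 - 20 = -1042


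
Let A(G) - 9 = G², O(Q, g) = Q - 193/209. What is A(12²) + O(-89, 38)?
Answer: 4316911/209 ≈ 20655.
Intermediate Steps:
O(Q, g) = -193/209 + Q (O(Q, g) = Q - 193*1/209 = Q - 193/209 = -193/209 + Q)
A(G) = 9 + G²
A(12²) + O(-89, 38) = (9 + (12²)²) + (-193/209 - 89) = (9 + 144²) - 18794/209 = (9 + 20736) - 18794/209 = 20745 - 18794/209 = 4316911/209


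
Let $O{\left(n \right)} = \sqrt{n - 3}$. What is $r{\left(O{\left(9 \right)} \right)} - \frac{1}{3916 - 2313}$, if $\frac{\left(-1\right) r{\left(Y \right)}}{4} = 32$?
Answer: $- \frac{205185}{1603} \approx -128.0$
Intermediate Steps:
$O{\left(n \right)} = \sqrt{-3 + n}$
$r{\left(Y \right)} = -128$ ($r{\left(Y \right)} = \left(-4\right) 32 = -128$)
$r{\left(O{\left(9 \right)} \right)} - \frac{1}{3916 - 2313} = -128 - \frac{1}{3916 - 2313} = -128 - \frac{1}{1603} = - \frac{205185}{1603}$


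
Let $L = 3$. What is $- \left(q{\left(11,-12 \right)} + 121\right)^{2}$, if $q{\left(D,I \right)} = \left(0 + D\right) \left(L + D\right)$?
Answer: $-75625$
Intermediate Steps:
$q{\left(D,I \right)} = D \left(3 + D\right)$ ($q{\left(D,I \right)} = \left(0 + D\right) \left(3 + D\right) = D \left(3 + D\right)$)
$- \left(q{\left(11,-12 \right)} + 121\right)^{2} = - \left(11 \left(3 + 11\right) + 121\right)^{2} = - \left(11 \cdot 14 + 121\right)^{2} = - \left(154 + 121\right)^{2} = - 275^{2} = \left(-1\right) 75625 = -75625$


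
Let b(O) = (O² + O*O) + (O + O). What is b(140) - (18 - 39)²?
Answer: 39039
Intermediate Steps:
b(O) = 2*O + 2*O² (b(O) = (O² + O²) + 2*O = 2*O² + 2*O = 2*O + 2*O²)
b(140) - (18 - 39)² = 2*140*(1 + 140) - (18 - 39)² = 2*140*141 - 1*(-21)² = 39480 - 1*441 = 39480 - 441 = 39039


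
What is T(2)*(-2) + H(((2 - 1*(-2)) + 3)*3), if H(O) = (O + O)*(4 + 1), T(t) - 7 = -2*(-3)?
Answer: 184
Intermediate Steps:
T(t) = 13 (T(t) = 7 - 2*(-3) = 7 + 6 = 13)
H(O) = 10*O (H(O) = (2*O)*5 = 10*O)
T(2)*(-2) + H(((2 - 1*(-2)) + 3)*3) = 13*(-2) + 10*(((2 - 1*(-2)) + 3)*3) = -26 + 10*(((2 + 2) + 3)*3) = -26 + 10*((4 + 3)*3) = -26 + 10*(7*3) = -26 + 10*21 = -26 + 210 = 184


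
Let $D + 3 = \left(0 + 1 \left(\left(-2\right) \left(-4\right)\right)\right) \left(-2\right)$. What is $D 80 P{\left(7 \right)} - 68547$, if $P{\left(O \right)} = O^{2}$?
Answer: $-143027$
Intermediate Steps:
$D = -19$ ($D = -3 + \left(0 + 1 \left(\left(-2\right) \left(-4\right)\right)\right) \left(-2\right) = -3 + \left(0 + 1 \cdot 8\right) \left(-2\right) = -3 + \left(0 + 8\right) \left(-2\right) = -3 + 8 \left(-2\right) = -3 - 16 = -19$)
$D 80 P{\left(7 \right)} - 68547 = \left(-19\right) 80 \cdot 7^{2} - 68547 = \left(-1520\right) 49 - 68547 = -74480 - 68547 = -143027$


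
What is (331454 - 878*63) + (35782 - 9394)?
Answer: 302528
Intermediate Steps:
(331454 - 878*63) + (35782 - 9394) = (331454 - 55314) + 26388 = 276140 + 26388 = 302528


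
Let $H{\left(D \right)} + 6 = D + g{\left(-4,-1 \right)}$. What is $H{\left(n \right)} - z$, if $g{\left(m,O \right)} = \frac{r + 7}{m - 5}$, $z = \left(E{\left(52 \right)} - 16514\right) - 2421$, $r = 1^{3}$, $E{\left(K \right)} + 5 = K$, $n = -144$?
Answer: $\frac{168634}{9} \approx 18737.0$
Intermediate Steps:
$E{\left(K \right)} = -5 + K$
$r = 1$
$z = -18888$ ($z = \left(\left(-5 + 52\right) - 16514\right) - 2421 = \left(47 - 16514\right) - 2421 = -16467 - 2421 = -18888$)
$g{\left(m,O \right)} = \frac{8}{-5 + m}$ ($g{\left(m,O \right)} = \frac{1 + 7}{m - 5} = \frac{8}{-5 + m}$)
$H{\left(D \right)} = - \frac{62}{9} + D$ ($H{\left(D \right)} = -6 + \left(D + \frac{8}{-5 - 4}\right) = -6 + \left(D + \frac{8}{-9}\right) = -6 + \left(D + 8 \left(- \frac{1}{9}\right)\right) = -6 + \left(D - \frac{8}{9}\right) = -6 + \left(- \frac{8}{9} + D\right) = - \frac{62}{9} + D$)
$H{\left(n \right)} - z = \left(- \frac{62}{9} - 144\right) - -18888 = - \frac{1358}{9} + 18888 = \frac{168634}{9}$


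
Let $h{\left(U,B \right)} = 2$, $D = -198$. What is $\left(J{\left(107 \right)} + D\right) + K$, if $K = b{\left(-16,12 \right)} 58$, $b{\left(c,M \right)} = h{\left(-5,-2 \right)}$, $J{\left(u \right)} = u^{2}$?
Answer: $11367$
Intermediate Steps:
$b{\left(c,M \right)} = 2$
$K = 116$ ($K = 2 \cdot 58 = 116$)
$\left(J{\left(107 \right)} + D\right) + K = \left(107^{2} - 198\right) + 116 = \left(11449 - 198\right) + 116 = 11251 + 116 = 11367$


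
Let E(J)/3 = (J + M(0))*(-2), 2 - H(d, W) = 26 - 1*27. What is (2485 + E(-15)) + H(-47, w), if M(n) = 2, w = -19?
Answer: 2566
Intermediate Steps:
H(d, W) = 3 (H(d, W) = 2 - (26 - 1*27) = 2 - (26 - 27) = 2 - 1*(-1) = 2 + 1 = 3)
E(J) = -12 - 6*J (E(J) = 3*((J + 2)*(-2)) = 3*((2 + J)*(-2)) = 3*(-4 - 2*J) = -12 - 6*J)
(2485 + E(-15)) + H(-47, w) = (2485 + (-12 - 6*(-15))) + 3 = (2485 + (-12 + 90)) + 3 = (2485 + 78) + 3 = 2563 + 3 = 2566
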